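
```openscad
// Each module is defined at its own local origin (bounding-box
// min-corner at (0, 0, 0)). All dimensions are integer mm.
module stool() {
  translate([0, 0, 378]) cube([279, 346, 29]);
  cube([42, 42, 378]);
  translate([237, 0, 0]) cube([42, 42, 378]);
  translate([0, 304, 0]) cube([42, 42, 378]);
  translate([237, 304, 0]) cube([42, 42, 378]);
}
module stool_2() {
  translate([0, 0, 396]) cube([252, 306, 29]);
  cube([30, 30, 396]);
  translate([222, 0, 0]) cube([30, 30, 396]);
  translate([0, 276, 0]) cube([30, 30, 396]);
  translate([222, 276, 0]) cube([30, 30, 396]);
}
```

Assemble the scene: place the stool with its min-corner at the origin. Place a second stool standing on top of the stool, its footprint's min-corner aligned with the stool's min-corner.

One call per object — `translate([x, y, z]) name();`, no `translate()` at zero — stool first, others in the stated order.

stool();
translate([0, 0, 407]) stool_2();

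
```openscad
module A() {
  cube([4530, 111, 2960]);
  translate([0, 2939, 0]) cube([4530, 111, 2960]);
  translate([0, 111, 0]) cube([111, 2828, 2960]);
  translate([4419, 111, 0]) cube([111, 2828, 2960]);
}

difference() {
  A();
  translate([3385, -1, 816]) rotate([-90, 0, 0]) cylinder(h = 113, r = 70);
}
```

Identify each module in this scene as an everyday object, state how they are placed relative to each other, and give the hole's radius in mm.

The subtracted cylinder has r = 70 mm.

A is a house frame. The house frame has a circular hole through its front wall. The hole's radius is 70 mm.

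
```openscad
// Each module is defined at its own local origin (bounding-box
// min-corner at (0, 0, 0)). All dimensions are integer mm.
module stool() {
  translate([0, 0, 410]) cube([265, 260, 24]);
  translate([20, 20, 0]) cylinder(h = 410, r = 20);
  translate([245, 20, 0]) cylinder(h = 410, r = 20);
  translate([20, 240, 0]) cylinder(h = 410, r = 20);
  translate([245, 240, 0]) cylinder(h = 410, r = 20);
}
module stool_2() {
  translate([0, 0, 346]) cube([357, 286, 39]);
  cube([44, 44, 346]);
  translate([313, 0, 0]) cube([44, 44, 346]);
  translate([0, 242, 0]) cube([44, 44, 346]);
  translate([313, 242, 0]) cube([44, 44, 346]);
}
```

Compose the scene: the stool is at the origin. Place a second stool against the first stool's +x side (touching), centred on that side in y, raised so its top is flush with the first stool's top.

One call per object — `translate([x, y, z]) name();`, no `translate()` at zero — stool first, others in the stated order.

stool();
translate([265, -13, 49]) stool_2();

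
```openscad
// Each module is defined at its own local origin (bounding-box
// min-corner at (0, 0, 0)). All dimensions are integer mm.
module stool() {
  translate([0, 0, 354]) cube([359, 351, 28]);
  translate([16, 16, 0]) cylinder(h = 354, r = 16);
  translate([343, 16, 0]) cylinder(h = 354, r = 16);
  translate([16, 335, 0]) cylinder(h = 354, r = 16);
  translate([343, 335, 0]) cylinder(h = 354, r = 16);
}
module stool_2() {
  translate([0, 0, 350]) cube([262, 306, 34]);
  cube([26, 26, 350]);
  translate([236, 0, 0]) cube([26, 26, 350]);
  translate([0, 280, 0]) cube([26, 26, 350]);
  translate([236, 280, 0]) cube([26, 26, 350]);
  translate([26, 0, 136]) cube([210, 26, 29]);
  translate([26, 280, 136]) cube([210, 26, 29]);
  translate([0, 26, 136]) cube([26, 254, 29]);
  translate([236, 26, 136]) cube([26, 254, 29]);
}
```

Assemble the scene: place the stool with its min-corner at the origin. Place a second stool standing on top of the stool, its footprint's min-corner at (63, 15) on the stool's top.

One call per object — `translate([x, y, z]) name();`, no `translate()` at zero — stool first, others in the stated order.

stool();
translate([63, 15, 382]) stool_2();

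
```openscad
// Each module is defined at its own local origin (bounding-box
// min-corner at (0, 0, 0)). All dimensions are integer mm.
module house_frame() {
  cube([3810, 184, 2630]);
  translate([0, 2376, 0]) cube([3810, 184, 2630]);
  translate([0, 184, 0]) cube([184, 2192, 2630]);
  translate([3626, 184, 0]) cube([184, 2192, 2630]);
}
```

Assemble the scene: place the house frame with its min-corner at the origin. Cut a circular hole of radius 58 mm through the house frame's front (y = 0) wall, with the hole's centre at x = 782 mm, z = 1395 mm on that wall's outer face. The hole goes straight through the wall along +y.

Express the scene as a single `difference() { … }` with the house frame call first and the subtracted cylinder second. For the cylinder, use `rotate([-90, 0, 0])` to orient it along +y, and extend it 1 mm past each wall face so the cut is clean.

difference() {
  house_frame();
  translate([782, -1, 1395]) rotate([-90, 0, 0]) cylinder(h = 186, r = 58);
}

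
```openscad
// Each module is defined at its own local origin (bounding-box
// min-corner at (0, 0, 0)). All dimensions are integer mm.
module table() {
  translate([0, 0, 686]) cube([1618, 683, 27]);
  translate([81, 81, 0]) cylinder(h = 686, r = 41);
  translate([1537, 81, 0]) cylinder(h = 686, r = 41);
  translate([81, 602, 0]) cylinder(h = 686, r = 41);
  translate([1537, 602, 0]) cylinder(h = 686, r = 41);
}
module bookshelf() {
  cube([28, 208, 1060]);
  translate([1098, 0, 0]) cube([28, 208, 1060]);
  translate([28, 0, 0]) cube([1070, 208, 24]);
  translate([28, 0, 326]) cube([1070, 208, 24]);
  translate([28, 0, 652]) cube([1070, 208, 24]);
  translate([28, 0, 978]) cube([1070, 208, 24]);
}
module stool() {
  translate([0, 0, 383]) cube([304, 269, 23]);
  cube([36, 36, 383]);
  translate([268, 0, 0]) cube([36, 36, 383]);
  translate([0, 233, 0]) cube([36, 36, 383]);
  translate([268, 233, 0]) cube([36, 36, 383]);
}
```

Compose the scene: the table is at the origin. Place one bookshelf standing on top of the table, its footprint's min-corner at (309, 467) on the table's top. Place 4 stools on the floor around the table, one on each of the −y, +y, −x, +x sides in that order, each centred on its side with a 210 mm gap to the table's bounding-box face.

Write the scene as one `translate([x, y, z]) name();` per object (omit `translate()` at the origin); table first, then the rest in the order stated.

table();
translate([309, 467, 713]) bookshelf();
translate([657, -479, 0]) stool();
translate([657, 893, 0]) stool();
translate([-514, 207, 0]) stool();
translate([1828, 207, 0]) stool();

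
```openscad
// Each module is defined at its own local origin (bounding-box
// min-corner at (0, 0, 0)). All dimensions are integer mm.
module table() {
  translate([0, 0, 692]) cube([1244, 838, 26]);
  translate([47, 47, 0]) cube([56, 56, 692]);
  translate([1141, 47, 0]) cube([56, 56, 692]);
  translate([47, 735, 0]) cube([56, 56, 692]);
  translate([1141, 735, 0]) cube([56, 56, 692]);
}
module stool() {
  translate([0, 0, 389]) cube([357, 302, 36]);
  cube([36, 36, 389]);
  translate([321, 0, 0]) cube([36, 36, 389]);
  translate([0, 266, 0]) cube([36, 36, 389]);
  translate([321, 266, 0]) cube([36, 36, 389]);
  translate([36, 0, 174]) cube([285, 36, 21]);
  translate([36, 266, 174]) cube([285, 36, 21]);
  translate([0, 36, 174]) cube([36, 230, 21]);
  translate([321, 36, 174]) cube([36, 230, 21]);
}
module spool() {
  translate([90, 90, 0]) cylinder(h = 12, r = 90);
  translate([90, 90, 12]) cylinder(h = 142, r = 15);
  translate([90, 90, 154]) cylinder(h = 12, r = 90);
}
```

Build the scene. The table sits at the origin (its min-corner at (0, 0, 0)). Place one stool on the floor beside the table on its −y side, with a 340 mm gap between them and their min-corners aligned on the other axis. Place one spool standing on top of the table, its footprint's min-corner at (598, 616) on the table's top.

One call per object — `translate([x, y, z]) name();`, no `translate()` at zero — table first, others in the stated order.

table();
translate([0, -642, 0]) stool();
translate([598, 616, 718]) spool();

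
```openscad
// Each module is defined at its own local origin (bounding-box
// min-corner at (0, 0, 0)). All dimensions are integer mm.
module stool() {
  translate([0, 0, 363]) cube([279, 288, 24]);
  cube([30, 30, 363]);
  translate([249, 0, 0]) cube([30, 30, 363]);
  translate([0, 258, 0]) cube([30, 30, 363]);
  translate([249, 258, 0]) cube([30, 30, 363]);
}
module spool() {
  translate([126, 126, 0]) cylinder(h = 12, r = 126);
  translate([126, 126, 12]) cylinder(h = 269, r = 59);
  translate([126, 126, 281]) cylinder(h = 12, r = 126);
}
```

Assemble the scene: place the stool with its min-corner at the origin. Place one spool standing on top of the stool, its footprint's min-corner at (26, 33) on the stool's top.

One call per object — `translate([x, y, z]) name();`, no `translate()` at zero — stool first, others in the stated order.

stool();
translate([26, 33, 387]) spool();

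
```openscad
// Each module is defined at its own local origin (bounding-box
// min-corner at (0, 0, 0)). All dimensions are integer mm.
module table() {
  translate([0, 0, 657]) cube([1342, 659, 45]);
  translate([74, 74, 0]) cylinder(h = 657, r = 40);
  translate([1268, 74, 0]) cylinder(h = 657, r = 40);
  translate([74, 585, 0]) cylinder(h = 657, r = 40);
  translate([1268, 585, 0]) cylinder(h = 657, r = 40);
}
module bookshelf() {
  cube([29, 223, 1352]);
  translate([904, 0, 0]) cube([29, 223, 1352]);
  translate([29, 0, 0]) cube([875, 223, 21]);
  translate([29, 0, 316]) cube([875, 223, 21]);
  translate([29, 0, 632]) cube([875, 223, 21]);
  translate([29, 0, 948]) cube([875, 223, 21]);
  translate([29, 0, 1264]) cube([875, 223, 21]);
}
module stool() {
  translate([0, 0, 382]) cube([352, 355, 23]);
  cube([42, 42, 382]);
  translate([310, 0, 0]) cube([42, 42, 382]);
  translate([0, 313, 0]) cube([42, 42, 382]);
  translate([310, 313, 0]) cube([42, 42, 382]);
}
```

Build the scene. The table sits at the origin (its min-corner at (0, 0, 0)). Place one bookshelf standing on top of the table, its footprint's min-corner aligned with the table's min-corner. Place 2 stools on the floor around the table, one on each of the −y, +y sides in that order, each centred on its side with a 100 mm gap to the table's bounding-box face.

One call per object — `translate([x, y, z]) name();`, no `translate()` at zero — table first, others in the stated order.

table();
translate([0, 0, 702]) bookshelf();
translate([495, -455, 0]) stool();
translate([495, 759, 0]) stool();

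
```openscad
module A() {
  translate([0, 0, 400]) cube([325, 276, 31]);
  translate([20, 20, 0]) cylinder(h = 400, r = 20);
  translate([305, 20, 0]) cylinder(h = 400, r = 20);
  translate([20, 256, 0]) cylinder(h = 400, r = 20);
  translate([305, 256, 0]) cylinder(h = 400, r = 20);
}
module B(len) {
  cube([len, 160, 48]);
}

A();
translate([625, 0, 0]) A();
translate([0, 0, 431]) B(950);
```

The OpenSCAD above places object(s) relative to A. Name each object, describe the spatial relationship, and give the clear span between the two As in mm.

A is a stool. B is a beam. A beam spans the tops of two stools. The clear span between the two stools is 300 mm.

Second stool starts at x = 625; first ends at x = 325; clear span = 625 − 325 = 300 mm.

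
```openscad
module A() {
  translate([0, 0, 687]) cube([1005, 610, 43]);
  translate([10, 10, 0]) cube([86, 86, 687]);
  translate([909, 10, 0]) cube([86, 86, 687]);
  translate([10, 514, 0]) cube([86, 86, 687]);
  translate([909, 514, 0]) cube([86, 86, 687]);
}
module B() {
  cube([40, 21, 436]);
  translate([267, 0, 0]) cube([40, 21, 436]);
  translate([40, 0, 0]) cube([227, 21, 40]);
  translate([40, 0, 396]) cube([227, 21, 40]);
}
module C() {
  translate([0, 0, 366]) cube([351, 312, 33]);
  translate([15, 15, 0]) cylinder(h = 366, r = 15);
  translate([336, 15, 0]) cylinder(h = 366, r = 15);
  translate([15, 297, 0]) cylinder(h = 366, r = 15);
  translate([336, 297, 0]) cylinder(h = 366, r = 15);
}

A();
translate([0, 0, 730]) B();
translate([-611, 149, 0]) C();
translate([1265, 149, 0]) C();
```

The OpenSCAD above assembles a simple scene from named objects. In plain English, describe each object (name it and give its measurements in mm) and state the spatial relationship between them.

A is a rectangular dining table. The top is 1005×610×43 mm with its upper surface at z = 730 mm. It stands on four 86×86 mm square legs, each inset 10 mm from the nearest pair of top edges, running from the floor to the underside of the top.

B is a picture frame with a 227×356 mm rectangular opening (x by z) and a uniform 40 mm border on every side. Frame depth is 21 mm along y. It is built from two vertical stiles running the full outside height and two horizontal rails spanning the gap between the stiles.

C is a simple wooden stool: a rectangular seat 351 mm (x) by 312 mm (y), 33 mm thick, top face at z = 399 mm, on four round legs, each 30 mm in diameter. The legs rest on z = 0, each leg's axis is inset half a diameter from the nearest pair of seat edges (so the leg's bounding box is flush with the corner).

The picture frame is on top of the table. Two stools sit around the table at the −x, +x sides.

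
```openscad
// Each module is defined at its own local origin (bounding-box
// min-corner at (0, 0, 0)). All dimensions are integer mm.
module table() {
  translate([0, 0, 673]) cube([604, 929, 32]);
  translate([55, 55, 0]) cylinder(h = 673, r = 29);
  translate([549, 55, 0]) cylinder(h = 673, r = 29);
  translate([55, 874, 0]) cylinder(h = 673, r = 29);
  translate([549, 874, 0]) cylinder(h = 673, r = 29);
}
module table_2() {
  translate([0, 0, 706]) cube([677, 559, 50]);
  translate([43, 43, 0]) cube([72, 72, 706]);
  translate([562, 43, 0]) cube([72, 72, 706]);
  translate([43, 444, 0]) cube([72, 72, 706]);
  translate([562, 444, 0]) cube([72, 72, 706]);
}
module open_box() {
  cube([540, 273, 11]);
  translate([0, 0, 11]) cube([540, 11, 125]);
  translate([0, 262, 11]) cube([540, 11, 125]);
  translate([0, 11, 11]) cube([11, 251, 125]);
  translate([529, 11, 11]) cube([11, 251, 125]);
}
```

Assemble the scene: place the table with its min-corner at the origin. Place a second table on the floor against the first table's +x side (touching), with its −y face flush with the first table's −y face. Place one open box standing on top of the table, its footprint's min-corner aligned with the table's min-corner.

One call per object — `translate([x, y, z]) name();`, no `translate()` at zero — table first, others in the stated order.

table();
translate([604, 0, 0]) table_2();
translate([0, 0, 705]) open_box();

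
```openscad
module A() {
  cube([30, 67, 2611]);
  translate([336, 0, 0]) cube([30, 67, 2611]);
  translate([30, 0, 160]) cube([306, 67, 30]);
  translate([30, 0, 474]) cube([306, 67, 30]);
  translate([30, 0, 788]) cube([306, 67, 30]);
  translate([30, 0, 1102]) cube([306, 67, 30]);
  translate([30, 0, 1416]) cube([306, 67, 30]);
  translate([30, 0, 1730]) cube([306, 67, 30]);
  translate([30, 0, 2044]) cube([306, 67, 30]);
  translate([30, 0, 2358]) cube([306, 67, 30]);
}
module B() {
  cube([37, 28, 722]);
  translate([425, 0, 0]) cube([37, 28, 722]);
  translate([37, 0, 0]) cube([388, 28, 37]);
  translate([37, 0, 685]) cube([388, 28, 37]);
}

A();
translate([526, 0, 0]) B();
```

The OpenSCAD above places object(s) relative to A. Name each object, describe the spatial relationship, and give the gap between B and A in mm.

A is a ladder. B is a picture frame. The picture frame is on the floor beside the ladder on its +x side. The gap between the picture frame and the ladder is 160 mm.

The picture frame's nearest face is 160 mm from the ladder's +x face.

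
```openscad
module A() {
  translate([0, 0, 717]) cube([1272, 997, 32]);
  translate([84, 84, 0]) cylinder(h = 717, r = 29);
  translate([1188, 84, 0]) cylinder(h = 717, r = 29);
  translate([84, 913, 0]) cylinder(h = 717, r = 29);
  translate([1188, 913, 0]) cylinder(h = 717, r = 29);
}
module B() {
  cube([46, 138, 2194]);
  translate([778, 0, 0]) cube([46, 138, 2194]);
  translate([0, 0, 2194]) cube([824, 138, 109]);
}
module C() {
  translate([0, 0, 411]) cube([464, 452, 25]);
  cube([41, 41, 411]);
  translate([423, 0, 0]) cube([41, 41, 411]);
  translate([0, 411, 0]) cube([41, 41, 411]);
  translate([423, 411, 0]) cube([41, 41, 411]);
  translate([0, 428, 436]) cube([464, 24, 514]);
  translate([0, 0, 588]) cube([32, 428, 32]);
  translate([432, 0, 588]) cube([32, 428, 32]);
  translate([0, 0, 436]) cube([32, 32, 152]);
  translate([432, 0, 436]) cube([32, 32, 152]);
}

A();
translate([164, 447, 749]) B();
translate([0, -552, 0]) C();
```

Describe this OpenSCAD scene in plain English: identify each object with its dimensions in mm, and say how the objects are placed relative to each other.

A is a table with a 1272×997 mm rectangular top, 32 mm thick, top surface at z = 749 mm, supported by four round legs of 58 mm diameter, each leg's bounding box inset 55 mm from the nearest pair of top edges, running from the floor.

B is a rectangular door frame: two vertical jambs of 46×138 mm section, 2194 mm tall, with a clear opening 732 mm wide between their inner faces. A header 109 mm tall and 138 mm deep lies on top of the jambs and spans the full outside width.

C is a chair: 464×452 mm seat, 25 mm thick, top at z = 436 mm, on four 41 mm square corner legs flush with the seat edges. A 24 mm thick backrest slab spans the full seat width, extending 514 mm above the seat top, its back face flush with the seat's +y edge. Two armrests of 32×32 mm section run along each side from the seat's front edge to the front of the backrest, top faces 184 mm above the seat top and outer faces flush with the seat's x-edges; a 32×32 mm post under the front of each armrest stands on the seat at the front corner.

The door frame is on top of the table. The chair is on the floor beside the table on its −y side.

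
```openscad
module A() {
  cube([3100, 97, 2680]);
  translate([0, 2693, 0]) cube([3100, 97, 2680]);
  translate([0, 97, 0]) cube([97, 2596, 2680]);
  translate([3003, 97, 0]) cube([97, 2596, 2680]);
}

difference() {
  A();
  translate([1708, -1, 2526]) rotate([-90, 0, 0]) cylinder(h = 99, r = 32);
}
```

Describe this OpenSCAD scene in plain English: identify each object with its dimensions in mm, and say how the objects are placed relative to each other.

A is the wall frame of a small rectangular building: four walls, each 2680 mm tall and 97 mm thick, enclosing a footprint 3100 mm (x) by 2790 mm (y) outside-to-outside, with no floor or roof. The front and back walls (the −y and +y sides) span the full width; the two side walls fit between them.

The house frame has a circular hole of radius 32 mm through its front wall, centred at (x = 1708, z = 2526).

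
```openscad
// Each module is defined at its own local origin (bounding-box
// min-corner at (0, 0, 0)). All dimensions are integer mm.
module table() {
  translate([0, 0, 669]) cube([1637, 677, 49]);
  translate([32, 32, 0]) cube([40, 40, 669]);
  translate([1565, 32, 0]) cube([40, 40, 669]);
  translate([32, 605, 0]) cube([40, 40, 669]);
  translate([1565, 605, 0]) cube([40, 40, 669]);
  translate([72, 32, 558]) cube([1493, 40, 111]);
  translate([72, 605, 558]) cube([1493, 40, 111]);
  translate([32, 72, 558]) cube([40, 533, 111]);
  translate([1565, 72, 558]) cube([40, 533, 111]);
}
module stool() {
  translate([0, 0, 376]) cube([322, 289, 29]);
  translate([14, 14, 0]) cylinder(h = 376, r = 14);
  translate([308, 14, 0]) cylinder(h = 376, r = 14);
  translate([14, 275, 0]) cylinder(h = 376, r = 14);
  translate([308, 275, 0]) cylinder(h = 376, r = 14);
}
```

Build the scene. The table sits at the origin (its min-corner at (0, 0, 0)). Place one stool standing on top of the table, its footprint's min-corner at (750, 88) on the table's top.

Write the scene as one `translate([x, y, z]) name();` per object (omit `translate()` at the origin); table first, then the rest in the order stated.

table();
translate([750, 88, 718]) stool();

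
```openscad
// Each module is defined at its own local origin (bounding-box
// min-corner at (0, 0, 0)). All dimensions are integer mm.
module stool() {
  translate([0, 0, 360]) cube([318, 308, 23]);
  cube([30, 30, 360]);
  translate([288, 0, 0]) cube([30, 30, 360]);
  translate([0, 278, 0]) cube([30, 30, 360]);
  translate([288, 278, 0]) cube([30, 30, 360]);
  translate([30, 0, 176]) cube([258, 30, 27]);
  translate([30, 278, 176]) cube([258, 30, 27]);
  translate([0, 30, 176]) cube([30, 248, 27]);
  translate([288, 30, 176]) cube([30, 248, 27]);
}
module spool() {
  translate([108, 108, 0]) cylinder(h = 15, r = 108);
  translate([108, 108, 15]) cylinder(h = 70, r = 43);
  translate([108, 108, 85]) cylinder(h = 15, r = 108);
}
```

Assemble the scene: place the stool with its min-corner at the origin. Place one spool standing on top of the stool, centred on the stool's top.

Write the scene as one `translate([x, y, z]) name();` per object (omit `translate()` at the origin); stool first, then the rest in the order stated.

stool();
translate([51, 46, 383]) spool();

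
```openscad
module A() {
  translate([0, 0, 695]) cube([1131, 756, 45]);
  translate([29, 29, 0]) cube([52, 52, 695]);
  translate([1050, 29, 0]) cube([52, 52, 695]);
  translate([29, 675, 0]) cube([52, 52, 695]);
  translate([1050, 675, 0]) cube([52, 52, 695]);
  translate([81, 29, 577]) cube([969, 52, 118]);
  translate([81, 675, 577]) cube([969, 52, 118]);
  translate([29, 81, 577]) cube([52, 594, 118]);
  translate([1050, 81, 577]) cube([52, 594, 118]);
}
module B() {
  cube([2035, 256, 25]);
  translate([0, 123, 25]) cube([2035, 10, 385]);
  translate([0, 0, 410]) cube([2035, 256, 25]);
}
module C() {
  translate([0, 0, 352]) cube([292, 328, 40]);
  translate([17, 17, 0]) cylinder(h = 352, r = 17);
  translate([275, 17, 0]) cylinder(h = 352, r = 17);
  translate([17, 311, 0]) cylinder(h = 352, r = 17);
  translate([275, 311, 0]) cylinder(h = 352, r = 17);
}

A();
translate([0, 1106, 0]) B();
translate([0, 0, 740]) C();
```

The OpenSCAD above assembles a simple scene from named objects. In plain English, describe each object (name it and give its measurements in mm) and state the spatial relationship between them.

A is a table with a 1131×756 mm rectangular top, 45 mm thick, top surface at z = 740 mm, supported by four 52×52 mm square legs, each inset 29 mm from the nearest pair of top edges, running from the floor. Four apron rails, 52 mm thick and 118 mm tall, run between adjacent legs with their top edges flush with the underside of the top and their outer faces flush with the legs' outer faces.

B is an I-beam lying along x, 2035 mm long. Overall section height 435 mm. Two flanges 256 mm wide (y) and 25 mm thick, one on the floor and one at the top; a web 10 mm thick runs between them, centred on the flange width.

C is a four-legged stool. The seat is 292×328 mm, 40 mm thick, top at z = 392 mm. It stands on four round legs, each 34 mm in diameter, from z = 0 to the seat underside, each leg's axis is inset half a diameter from the nearest pair of seat edges (so the leg's bounding box is flush with the corner).

The I-beam is on the floor beside the table on its +y side. The stool is on top of the table.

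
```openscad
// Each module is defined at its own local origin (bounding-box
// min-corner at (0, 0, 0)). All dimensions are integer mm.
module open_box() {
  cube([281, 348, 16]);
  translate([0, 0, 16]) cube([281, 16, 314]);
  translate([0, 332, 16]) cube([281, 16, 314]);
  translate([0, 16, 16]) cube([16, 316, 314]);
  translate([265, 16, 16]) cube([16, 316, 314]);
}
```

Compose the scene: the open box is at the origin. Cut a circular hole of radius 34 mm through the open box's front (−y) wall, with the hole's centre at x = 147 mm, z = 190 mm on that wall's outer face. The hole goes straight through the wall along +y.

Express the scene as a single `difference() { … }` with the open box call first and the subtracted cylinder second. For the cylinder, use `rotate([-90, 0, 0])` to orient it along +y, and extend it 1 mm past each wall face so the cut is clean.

difference() {
  open_box();
  translate([147, -1, 190]) rotate([-90, 0, 0]) cylinder(h = 18, r = 34);
}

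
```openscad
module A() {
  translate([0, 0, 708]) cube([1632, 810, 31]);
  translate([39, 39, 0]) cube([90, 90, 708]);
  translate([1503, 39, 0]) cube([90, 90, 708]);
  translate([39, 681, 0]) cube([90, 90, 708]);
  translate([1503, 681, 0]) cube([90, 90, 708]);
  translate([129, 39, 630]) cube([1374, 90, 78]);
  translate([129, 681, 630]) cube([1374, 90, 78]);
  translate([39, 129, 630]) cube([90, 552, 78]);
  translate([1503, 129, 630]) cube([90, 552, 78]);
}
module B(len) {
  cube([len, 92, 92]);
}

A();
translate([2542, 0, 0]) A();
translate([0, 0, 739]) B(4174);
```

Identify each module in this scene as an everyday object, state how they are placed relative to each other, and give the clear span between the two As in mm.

Second table starts at x = 2542; first ends at x = 1632; clear span = 2542 − 1632 = 910 mm.

A is a table. B is a beam. A beam spans the tops of two tables. The clear span between the two tables is 910 mm.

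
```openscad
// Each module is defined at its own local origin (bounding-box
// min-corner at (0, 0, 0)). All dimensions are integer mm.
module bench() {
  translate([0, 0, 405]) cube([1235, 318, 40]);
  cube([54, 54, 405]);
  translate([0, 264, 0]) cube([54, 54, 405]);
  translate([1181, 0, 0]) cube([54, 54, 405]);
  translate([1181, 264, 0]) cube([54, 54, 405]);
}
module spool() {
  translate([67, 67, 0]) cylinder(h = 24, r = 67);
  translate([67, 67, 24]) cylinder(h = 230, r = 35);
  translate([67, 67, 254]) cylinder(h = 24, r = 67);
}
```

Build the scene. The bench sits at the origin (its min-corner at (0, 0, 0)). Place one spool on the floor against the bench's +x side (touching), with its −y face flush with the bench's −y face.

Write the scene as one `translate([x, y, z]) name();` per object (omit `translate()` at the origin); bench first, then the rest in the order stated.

bench();
translate([1235, 0, 0]) spool();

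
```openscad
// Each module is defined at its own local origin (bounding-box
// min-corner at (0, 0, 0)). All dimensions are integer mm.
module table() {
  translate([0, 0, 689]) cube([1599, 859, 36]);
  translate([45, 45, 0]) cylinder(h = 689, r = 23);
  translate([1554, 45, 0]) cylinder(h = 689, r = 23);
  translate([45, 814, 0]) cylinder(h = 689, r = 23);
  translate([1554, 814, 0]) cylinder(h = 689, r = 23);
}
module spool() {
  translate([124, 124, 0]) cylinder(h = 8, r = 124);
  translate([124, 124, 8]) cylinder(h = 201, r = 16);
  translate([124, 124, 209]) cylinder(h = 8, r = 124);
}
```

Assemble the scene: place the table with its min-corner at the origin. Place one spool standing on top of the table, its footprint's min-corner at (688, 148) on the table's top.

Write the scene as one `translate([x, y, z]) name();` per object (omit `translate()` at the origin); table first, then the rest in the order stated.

table();
translate([688, 148, 725]) spool();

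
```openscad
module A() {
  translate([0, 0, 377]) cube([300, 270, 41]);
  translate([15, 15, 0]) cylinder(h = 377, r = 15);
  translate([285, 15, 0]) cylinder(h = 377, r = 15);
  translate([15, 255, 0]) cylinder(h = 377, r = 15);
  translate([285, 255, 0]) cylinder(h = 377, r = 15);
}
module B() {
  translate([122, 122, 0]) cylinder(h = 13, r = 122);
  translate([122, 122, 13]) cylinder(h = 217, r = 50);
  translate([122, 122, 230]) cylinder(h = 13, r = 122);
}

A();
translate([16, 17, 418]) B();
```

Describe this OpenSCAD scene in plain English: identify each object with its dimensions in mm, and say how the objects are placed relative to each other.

A is a simple wooden stool: a rectangular seat 300 mm (x) by 270 mm (y), 41 mm thick, top face at z = 418 mm, on four round legs, each 30 mm in diameter. The legs rest on z = 0, each leg's axis is inset half a diameter from the nearest pair of seat edges (so the leg's bounding box is flush with the corner).

B is a spool: two coaxial disc flanges of radius 122 mm and thickness 13 mm, joined by a core cylinder of radius 50 mm and height 217 mm. The lower flange rests on z = 0 and the three cylinders share a vertical axis.

The spool is on top of the stool.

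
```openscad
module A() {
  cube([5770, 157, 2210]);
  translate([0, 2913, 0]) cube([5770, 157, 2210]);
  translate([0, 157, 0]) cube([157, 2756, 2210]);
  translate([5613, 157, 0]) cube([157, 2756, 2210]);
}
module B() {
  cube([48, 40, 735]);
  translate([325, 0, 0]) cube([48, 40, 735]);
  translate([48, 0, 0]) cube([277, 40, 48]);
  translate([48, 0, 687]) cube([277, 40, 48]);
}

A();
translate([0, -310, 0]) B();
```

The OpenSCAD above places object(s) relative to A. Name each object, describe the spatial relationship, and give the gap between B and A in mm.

The picture frame's nearest face is 270 mm from the house frame's −y face.

A is a house frame. B is a picture frame. The picture frame is on the floor beside the house frame on its −y side. The gap between the picture frame and the house frame is 270 mm.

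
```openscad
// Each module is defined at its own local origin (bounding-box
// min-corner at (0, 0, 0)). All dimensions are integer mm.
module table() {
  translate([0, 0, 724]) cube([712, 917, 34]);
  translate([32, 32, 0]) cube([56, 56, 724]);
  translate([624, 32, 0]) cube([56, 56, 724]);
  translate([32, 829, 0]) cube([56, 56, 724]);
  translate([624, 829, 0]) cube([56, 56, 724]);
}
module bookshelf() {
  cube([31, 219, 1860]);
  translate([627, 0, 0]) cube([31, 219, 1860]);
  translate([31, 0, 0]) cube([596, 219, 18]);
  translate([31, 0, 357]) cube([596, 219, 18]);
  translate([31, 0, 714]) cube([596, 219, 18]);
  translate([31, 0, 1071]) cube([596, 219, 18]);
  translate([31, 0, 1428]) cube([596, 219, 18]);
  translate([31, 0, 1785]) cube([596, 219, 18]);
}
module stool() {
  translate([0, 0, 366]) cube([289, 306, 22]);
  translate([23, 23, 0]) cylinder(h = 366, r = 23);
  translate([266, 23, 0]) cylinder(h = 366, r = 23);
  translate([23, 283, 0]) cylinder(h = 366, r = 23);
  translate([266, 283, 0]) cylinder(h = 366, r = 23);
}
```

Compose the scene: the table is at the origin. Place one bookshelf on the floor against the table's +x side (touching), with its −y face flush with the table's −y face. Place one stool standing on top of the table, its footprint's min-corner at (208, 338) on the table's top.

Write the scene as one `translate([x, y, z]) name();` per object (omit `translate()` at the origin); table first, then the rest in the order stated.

table();
translate([712, 0, 0]) bookshelf();
translate([208, 338, 758]) stool();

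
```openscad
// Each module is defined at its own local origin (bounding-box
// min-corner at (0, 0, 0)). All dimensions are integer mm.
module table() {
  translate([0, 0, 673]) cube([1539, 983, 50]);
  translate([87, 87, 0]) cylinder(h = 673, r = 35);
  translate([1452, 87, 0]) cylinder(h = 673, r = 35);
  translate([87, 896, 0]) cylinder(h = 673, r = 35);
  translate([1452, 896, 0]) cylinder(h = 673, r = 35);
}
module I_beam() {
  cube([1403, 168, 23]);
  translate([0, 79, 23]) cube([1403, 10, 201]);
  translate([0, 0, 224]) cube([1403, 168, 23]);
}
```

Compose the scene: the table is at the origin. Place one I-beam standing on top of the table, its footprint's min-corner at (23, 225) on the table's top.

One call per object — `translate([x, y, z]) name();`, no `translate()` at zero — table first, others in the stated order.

table();
translate([23, 225, 723]) I_beam();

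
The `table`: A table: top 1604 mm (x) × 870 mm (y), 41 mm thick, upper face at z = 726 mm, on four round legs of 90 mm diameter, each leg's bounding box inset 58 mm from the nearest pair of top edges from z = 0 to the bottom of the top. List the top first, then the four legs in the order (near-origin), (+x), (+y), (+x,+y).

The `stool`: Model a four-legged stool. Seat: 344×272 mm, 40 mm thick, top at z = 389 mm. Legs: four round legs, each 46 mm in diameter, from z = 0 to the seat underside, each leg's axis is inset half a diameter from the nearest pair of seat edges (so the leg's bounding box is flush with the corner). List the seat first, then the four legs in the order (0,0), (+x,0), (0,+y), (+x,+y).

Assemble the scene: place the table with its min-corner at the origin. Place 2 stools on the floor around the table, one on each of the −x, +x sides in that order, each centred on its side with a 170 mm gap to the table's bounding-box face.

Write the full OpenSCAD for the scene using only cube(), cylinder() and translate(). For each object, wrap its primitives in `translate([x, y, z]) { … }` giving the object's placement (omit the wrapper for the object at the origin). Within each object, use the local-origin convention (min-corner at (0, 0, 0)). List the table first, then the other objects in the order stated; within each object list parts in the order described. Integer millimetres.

translate([0, 0, 685]) cube([1604, 870, 41]);
translate([103, 103, 0]) cylinder(h = 685, r = 45);
translate([1501, 103, 0]) cylinder(h = 685, r = 45);
translate([103, 767, 0]) cylinder(h = 685, r = 45);
translate([1501, 767, 0]) cylinder(h = 685, r = 45);
translate([-514, 299, 0]) {
  translate([0, 0, 349]) cube([344, 272, 40]);
  translate([23, 23, 0]) cylinder(h = 349, r = 23);
  translate([321, 23, 0]) cylinder(h = 349, r = 23);
  translate([23, 249, 0]) cylinder(h = 349, r = 23);
  translate([321, 249, 0]) cylinder(h = 349, r = 23);
}
translate([1774, 299, 0]) {
  translate([0, 0, 349]) cube([344, 272, 40]);
  translate([23, 23, 0]) cylinder(h = 349, r = 23);
  translate([321, 23, 0]) cylinder(h = 349, r = 23);
  translate([23, 249, 0]) cylinder(h = 349, r = 23);
  translate([321, 249, 0]) cylinder(h = 349, r = 23);
}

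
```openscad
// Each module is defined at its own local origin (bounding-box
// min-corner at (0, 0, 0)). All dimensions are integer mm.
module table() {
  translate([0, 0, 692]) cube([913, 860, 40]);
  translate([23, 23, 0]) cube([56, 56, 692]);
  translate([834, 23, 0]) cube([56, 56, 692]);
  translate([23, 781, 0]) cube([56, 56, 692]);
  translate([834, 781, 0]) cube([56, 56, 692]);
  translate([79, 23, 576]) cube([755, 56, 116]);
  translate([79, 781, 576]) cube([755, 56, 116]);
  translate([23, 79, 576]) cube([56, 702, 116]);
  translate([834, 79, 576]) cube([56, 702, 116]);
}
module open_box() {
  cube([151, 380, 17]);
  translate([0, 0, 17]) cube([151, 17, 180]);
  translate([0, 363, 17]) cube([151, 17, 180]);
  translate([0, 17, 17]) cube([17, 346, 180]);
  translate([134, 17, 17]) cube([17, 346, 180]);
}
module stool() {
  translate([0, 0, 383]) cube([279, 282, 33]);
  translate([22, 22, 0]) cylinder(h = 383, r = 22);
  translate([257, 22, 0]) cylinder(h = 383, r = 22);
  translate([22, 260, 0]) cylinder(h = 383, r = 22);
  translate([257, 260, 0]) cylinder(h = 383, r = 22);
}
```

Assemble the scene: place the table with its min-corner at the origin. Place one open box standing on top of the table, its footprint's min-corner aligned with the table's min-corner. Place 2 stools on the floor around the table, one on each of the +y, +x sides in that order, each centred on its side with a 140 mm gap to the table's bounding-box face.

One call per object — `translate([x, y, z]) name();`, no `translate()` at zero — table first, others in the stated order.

table();
translate([0, 0, 732]) open_box();
translate([317, 1000, 0]) stool();
translate([1053, 289, 0]) stool();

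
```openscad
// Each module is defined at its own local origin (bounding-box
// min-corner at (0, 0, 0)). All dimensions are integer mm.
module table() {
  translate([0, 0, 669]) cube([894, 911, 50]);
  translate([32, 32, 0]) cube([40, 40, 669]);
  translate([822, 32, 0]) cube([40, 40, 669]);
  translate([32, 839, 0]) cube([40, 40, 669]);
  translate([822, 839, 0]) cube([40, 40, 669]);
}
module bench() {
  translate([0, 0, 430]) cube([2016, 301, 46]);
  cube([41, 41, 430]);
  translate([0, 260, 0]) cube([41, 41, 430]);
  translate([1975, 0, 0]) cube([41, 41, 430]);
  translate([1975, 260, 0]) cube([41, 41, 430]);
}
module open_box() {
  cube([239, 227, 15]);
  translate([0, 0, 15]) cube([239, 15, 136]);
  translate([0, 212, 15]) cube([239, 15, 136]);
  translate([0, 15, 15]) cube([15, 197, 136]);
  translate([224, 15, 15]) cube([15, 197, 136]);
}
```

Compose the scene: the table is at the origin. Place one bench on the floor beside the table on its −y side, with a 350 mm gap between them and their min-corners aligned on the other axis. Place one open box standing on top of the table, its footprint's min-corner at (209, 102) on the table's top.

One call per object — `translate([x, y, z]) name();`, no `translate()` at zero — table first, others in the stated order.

table();
translate([0, -651, 0]) bench();
translate([209, 102, 719]) open_box();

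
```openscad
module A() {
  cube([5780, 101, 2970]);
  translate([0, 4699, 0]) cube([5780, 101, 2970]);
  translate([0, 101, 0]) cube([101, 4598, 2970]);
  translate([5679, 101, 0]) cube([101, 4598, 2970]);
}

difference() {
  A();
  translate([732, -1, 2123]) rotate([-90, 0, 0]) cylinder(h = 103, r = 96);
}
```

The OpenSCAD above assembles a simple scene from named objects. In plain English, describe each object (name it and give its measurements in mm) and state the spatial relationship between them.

A is the wall frame of a small rectangular building: four walls, each 2970 mm tall and 101 mm thick, enclosing a footprint 5780 mm (x) by 4800 mm (y) outside-to-outside, with no floor or roof. The front and back walls (the −y and +y sides) span the full width; the two side walls fit between them.

The house frame has a circular hole of radius 96 mm through its front wall, centred at (x = 732, z = 2123).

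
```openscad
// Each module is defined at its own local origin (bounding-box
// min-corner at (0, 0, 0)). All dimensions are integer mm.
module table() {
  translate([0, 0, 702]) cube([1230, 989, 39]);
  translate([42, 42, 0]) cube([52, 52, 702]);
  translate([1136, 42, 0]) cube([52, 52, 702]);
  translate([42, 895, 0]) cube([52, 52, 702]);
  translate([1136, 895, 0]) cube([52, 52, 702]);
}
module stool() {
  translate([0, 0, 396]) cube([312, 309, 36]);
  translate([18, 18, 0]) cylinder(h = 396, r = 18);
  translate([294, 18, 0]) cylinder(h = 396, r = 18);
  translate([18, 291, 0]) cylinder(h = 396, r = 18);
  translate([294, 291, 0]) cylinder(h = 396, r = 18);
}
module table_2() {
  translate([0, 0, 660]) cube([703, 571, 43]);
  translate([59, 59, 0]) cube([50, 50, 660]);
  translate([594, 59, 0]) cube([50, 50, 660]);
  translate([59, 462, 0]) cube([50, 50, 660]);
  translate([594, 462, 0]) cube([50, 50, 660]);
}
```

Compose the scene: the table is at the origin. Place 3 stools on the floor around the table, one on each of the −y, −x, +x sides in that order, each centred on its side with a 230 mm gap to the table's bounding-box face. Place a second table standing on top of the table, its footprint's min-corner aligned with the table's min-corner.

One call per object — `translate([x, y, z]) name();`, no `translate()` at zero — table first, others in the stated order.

table();
translate([459, -539, 0]) stool();
translate([-542, 340, 0]) stool();
translate([1460, 340, 0]) stool();
translate([0, 0, 741]) table_2();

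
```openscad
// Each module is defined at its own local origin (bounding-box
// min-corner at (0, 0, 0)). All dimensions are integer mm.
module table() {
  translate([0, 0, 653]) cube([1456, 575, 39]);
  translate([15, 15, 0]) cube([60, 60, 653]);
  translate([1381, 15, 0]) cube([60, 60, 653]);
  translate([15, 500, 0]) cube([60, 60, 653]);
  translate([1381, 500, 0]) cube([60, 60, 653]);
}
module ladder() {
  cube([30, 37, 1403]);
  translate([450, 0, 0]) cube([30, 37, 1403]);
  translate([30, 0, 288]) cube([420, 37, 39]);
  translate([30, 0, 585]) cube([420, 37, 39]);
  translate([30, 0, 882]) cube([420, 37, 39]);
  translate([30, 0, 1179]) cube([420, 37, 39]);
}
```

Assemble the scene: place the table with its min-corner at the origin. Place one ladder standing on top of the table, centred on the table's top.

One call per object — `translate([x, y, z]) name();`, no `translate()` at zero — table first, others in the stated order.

table();
translate([488, 269, 692]) ladder();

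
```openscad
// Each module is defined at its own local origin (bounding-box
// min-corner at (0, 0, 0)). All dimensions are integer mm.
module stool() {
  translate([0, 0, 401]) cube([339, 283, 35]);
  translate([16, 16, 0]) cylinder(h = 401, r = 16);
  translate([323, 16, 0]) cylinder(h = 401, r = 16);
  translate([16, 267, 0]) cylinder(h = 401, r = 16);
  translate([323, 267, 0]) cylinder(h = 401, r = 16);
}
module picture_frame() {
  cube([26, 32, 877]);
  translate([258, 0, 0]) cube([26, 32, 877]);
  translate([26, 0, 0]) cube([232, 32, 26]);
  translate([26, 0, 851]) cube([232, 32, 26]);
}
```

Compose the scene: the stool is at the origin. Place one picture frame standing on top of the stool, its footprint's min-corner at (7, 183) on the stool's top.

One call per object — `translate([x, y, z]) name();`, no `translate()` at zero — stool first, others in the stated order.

stool();
translate([7, 183, 436]) picture_frame();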